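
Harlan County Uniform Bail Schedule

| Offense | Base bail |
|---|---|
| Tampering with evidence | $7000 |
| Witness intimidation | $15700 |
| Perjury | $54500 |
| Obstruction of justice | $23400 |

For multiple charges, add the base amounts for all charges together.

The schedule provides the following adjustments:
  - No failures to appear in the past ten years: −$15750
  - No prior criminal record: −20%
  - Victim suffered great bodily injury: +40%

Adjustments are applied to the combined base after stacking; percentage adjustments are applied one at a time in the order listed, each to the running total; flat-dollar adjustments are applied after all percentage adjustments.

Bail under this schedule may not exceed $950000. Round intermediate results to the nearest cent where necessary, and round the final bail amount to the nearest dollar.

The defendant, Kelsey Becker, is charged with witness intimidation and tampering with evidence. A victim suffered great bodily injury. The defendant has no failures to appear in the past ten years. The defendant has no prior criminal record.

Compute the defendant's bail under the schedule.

Base amounts from the schedule: witness intimidation $15700; tampering with evidence $7000.
Stacking rule: sum of all bases. $15700 + $7000 = $22700.
No prior criminal record (−20%): $22700 × 0.8 = $18160.
Victim suffered great bodily injury (+40%): $18160 × 1.4 = $25424.
No failures to appear in the past ten years (−$15750 flat): $25424 − $15750 = $9674.
$9674 is within the $950000 maximum.

$9674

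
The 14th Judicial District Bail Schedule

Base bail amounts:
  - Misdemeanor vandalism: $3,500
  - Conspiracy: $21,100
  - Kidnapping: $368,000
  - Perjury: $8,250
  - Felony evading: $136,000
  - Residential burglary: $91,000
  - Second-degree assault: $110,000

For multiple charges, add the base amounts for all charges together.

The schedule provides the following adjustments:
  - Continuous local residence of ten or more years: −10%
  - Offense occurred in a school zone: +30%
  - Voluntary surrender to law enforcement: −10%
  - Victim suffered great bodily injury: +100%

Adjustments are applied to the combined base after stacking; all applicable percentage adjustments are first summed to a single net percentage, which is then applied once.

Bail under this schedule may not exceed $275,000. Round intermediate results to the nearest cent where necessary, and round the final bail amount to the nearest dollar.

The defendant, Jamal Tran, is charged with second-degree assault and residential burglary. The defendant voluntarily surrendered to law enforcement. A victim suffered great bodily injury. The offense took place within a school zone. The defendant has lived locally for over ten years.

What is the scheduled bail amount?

Base amounts from the schedule: second-degree assault $110,000; residential burglary $91,000.
Stacking rule: sum of all bases. $110,000 + $91,000 = $201,000.
Net percentage adjustment: −10% +30% −10% +100% = +110%. $201,000 × 2.1 = $422,100.
Result $422,100 exceeds the maximum of $275,000; bail is capped at $275,000.

$275,000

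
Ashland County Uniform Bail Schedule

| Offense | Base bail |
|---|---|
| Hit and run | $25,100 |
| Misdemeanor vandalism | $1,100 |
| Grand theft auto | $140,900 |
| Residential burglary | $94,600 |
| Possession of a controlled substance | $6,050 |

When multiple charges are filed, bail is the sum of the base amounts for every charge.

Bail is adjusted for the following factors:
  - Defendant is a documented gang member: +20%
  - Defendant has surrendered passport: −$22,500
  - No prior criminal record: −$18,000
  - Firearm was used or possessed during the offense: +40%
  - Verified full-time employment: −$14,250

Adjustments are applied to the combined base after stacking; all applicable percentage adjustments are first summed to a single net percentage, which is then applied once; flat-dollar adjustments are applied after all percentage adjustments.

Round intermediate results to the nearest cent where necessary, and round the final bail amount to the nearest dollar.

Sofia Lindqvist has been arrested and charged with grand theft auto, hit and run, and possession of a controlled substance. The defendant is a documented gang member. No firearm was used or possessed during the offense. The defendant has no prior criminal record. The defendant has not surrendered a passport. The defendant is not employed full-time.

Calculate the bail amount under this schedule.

$188,460

Base amounts from the schedule: grand theft auto $140,900; hit and run $25,100; possession of a controlled substance $6,050.
Stacking rule: sum of all bases. $140,900 + $25,100 + $6,050 = $172,050.
Defendant is a documented gang member (+20%): $172,050 × 1.2 = $206,460.
No prior criminal record (−$18,000 flat): $206,460 − $18,000 = $188,460.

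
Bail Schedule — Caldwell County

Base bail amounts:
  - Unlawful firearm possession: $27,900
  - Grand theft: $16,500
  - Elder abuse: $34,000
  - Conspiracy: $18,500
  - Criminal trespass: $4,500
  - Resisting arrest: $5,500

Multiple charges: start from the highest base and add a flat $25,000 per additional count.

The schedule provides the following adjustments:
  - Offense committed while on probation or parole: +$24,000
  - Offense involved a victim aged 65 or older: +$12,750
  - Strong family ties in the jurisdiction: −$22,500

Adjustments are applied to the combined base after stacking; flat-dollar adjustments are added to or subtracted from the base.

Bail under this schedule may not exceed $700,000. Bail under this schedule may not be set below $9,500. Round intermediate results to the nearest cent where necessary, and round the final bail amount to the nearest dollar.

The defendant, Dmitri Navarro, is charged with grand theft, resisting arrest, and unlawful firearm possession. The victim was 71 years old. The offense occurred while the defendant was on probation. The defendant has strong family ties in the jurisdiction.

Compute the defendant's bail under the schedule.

$92,150

Base amounts from the schedule: grand theft $16,500; resisting arrest $5,500; unlawful firearm possession $27,900.
Stacking rule: highest base plus $25,000 per additional charge. Highest is unlawful firearm possession at $27,900; 2 additional charges → +$50,000. Combined base = $77,900.
Offense committed while on probation or parole (+$24,000 flat): $77,900 + $24,000 = $101,900.
Offense involved a victim aged 65 or older (+$12,750 flat): $101,900 + $12,750 = $114,650.
Strong family ties in the jurisdiction (−$22,500 flat): $114,650 − $22,500 = $92,150.
$92,150 is within the $700,000 maximum.
$92,150 is at or above the $9,500 minimum.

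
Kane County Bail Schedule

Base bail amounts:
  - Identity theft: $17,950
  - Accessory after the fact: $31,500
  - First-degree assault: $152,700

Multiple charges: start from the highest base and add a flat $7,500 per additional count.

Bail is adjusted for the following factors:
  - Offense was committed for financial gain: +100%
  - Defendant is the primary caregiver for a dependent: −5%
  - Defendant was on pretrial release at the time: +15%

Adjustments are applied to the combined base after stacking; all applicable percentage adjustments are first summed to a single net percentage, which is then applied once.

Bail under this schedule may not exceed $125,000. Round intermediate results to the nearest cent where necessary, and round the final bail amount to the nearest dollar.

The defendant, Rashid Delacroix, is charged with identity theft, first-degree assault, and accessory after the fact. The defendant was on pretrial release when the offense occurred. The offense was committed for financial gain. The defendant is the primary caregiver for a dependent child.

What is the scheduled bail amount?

$125,000

Base amounts from the schedule: identity theft $17,950; first-degree assault $152,700; accessory after the fact $31,500.
Stacking rule: highest base plus $7,500 per additional charge. Highest is first-degree assault at $152,700; 2 additional charges → +$15,000. Combined base = $167,700.
Net percentage adjustment: +100% −5% +15% = +110%. $167,700 × 2.1 = $352,170.
Result $352,170 exceeds the maximum of $125,000; bail is capped at $125,000.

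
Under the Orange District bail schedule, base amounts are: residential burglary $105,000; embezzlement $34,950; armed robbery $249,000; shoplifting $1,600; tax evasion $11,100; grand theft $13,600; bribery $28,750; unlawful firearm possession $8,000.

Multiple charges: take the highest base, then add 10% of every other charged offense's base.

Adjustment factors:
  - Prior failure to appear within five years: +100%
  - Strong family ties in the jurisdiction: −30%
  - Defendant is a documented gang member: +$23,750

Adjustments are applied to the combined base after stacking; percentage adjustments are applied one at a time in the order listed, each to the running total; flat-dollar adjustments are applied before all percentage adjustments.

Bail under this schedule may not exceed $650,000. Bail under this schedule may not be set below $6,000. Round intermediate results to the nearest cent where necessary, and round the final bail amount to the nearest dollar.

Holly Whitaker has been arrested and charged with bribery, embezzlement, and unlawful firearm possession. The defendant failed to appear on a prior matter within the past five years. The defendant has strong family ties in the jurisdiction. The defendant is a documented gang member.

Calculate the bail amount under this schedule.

Base amounts from the schedule: bribery $28,750; embezzlement $34,950; unlawful firearm possession $8,000.
Stacking rule: highest base plus 10% of each additional charge. Highest is embezzlement at $34,950. Additional: $28,750 × 10% = $2,875; $8,000 × 10% = $800. Combined base = $34,950 + $3,675 = $38,625.
Defendant is a documented gang member (+$23,750 flat): $38,625 + $23,750 = $62,375.
Prior failure to appear within five years (+100%): $62,375 × 2 = $124,750.
Strong family ties in the jurisdiction (−30%): $124,750 × 0.7 = $87,325.
$87,325 is within the $650,000 maximum.
$87,325 is at or above the $6,000 minimum.

$87,325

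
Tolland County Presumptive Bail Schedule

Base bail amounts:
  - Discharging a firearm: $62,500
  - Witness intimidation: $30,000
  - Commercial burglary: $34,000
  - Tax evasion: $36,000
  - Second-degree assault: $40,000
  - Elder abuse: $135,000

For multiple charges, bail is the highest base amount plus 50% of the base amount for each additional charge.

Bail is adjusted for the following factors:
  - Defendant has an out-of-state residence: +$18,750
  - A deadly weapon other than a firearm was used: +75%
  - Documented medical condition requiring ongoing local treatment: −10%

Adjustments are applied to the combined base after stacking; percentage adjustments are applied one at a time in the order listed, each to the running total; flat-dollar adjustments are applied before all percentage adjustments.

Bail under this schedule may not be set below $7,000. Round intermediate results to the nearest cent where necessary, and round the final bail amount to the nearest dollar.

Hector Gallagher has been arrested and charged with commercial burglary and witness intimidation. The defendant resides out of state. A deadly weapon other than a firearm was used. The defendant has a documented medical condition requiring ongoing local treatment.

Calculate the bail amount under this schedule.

Base amounts from the schedule: commercial burglary $34,000; witness intimidation $30,000.
Stacking rule: highest base plus 50% of each additional charge. Highest is commercial burglary at $34,000. Additional: $30,000 × 50% = $15,000. Combined base = $34,000 + $15,000 = $49,000.
Defendant has an out-of-state residence (+$18,750 flat): $49,000 + $18,750 = $67,750.
A deadly weapon other than a firearm was used (+75%): $67,750 × 1.75 = $118,562.50.
Documented medical condition requiring ongoing local treatment (−10%): $118,562.50 × 0.9 = $106,706.25.
$106,706.25 is at or above the $7,000 minimum.
Rounded to the nearest dollar: $106,706.

$106,706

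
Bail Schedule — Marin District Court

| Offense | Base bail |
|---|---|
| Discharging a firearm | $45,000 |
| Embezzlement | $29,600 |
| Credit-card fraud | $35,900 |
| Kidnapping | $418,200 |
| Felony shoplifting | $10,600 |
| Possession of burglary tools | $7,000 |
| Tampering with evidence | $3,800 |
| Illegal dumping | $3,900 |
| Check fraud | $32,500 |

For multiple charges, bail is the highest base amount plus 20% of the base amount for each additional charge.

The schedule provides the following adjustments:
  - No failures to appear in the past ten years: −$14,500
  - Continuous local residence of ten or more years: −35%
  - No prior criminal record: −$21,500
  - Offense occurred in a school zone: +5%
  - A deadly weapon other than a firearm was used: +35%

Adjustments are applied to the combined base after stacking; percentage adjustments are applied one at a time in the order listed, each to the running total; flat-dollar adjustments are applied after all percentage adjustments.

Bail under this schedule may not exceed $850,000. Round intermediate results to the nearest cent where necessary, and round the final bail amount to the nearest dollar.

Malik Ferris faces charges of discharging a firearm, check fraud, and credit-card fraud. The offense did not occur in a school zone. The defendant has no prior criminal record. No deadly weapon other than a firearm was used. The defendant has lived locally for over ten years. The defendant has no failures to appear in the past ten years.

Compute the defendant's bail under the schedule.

$2,142

Base amounts from the schedule: discharging a firearm $45,000; check fraud $32,500; credit-card fraud $35,900.
Stacking rule: highest base plus 20% of each additional charge. Highest is discharging a firearm at $45,000. Additional: $32,500 × 20% = $6,500; $35,900 × 20% = $7,180. Combined base = $45,000 + $13,680 = $58,680.
Continuous local residence of ten or more years (−35%): $58,680 × 0.65 = $38,142.
No failures to appear in the past ten years (−$14,500 flat): $38,142 − $14,500 = $23,642.
No prior criminal record (−$21,500 flat): $23,642 − $21,500 = $2,142.
$2,142 is within the $850,000 maximum.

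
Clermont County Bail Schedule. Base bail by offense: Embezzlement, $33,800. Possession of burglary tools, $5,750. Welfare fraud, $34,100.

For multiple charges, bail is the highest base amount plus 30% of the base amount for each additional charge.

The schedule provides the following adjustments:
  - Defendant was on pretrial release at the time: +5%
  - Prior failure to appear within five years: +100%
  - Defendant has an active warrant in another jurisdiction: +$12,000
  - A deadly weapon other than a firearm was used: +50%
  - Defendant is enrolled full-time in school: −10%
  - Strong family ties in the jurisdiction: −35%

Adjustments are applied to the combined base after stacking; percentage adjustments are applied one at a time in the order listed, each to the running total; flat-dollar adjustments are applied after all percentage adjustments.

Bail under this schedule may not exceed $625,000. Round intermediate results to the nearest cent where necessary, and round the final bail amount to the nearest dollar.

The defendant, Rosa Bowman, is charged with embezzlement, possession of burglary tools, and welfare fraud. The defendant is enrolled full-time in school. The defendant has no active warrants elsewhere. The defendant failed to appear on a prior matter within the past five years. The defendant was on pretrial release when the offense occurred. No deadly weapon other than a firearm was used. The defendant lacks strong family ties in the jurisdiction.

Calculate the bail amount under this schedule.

Base amounts from the schedule: embezzlement $33,800; possession of burglary tools $5,750; welfare fraud $34,100.
Stacking rule: highest base plus 30% of each additional charge. Highest is welfare fraud at $34,100. Additional: $33,800 × 30% = $10,140; $5,750 × 30% = $1,725. Combined base = $34,100 + $11,865 = $45,965.
Defendant was on pretrial release at the time (+5%): $45,965 × 1.05 = $48,263.25.
Prior failure to appear within five years (+100%): $48,263.25 × 2 = $96,526.50.
Defendant is enrolled full-time in school (−10%): $96,526.50 × 0.9 = $86,873.85.
$86,873.85 is within the $625,000 maximum.
Rounded to the nearest dollar: $86,874.

$86,874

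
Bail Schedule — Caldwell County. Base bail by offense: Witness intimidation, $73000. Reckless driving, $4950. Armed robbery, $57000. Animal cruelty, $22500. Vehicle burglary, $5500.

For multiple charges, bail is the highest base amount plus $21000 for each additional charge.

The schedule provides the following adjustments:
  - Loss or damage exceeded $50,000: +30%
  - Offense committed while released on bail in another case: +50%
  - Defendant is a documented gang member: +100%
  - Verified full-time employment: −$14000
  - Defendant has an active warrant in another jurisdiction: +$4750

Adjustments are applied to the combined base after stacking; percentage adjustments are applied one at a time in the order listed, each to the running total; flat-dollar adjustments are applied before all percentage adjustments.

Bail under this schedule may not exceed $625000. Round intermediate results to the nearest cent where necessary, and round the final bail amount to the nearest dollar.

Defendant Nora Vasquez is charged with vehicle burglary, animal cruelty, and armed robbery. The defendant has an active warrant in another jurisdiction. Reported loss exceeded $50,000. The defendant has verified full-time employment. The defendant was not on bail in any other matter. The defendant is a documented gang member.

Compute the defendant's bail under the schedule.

Base amounts from the schedule: vehicle burglary $5500; animal cruelty $22500; armed robbery $57000.
Stacking rule: highest base plus $21000 per additional charge. Highest is armed robbery at $57000; 2 additional charges → +$42000. Combined base = $99000.
Verified full-time employment (−$14000 flat): $99000 − $14000 = $85000.
Defendant has an active warrant in another jurisdiction (+$4750 flat): $85000 + $4750 = $89750.
Loss or damage exceeded $50,000 (+30%): $89750 × 1.3 = $116675.
Defendant is a documented gang member (+100%): $116675 × 2 = $233350.
$233350 is within the $625000 maximum.

$233350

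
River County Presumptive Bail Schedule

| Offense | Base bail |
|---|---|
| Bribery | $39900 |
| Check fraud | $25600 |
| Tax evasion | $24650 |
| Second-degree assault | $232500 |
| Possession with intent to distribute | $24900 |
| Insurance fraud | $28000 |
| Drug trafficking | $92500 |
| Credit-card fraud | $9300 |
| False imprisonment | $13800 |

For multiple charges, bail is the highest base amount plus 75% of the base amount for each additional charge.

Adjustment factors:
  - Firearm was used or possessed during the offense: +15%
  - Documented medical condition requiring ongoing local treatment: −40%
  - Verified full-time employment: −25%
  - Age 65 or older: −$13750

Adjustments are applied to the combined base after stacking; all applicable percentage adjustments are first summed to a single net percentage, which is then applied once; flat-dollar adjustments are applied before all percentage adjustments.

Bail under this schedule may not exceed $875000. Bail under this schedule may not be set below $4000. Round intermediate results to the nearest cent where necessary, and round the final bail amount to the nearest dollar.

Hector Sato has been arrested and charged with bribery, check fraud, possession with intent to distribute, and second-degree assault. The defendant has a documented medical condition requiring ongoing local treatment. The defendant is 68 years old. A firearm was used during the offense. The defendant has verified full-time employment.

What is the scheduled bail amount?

Base amounts from the schedule: bribery $39900; check fraud $25600; possession with intent to distribute $24900; second-degree assault $232500.
Stacking rule: highest base plus 75% of each additional charge. Highest is second-degree assault at $232500. Additional: $39900 × 75% = $29925; $25600 × 75% = $19200; $24900 × 75% = $18675. Combined base = $232500 + $67800 = $300300.
Age 65 or older (−$13750 flat): $300300 − $13750 = $286550.
Net percentage adjustment: +15% −40% −25% = −50%. $286550 × 0.5 = $143275.
$143275 is within the $875000 maximum.
$143275 is at or above the $4000 minimum.

$143275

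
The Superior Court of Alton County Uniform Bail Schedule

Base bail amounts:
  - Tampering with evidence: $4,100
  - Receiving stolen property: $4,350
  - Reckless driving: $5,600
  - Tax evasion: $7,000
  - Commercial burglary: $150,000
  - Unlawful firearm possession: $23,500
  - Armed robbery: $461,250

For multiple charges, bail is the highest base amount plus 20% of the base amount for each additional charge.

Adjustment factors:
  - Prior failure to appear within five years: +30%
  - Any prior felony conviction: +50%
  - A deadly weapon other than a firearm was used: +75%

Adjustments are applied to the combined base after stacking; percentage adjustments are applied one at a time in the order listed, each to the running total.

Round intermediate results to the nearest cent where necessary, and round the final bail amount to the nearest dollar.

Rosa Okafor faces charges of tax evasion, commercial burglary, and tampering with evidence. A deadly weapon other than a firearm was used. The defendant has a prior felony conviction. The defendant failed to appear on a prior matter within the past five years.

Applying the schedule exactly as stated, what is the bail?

$519,451

Base amounts from the schedule: tax evasion $7,000; commercial burglary $150,000; tampering with evidence $4,100.
Stacking rule: highest base plus 20% of each additional charge. Highest is commercial burglary at $150,000. Additional: $7,000 × 20% = $1,400; $4,100 × 20% = $820. Combined base = $150,000 + $2,220 = $152,220.
Prior failure to appear within five years (+30%): $152,220 × 1.3 = $197,886.
Any prior felony conviction (+50%): $197,886 × 1.5 = $296,829.
A deadly weapon other than a firearm was used (+75%): $296,829 × 1.75 = $519,450.75.
Rounded to the nearest dollar: $519,451.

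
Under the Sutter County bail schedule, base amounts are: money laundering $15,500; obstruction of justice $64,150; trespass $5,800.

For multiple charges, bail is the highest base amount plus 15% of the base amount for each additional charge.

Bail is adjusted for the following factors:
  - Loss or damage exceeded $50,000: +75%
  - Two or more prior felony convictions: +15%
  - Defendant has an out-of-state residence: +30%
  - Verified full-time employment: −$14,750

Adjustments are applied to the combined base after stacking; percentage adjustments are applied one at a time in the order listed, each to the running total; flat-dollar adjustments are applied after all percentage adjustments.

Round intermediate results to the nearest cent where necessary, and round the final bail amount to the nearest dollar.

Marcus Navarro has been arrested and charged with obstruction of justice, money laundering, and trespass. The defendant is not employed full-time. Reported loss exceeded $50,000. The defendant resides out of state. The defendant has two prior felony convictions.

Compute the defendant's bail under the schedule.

$176,191

Base amounts from the schedule: obstruction of justice $64,150; money laundering $15,500; trespass $5,800.
Stacking rule: highest base plus 15% of each additional charge. Highest is obstruction of justice at $64,150. Additional: $15,500 × 15% = $2,325; $5,800 × 15% = $870. Combined base = $64,150 + $3,195 = $67,345.
Loss or damage exceeded $50,000 (+75%): $67,345 × 1.75 = $117,853.75.
Two or more prior felony convictions (+15%): $117,853.75 × 1.15 = $135,531.81.
Defendant has an out-of-state residence (+30%): $135,531.81 × 1.3 = $176,191.35.
Rounded to the nearest dollar: $176,191.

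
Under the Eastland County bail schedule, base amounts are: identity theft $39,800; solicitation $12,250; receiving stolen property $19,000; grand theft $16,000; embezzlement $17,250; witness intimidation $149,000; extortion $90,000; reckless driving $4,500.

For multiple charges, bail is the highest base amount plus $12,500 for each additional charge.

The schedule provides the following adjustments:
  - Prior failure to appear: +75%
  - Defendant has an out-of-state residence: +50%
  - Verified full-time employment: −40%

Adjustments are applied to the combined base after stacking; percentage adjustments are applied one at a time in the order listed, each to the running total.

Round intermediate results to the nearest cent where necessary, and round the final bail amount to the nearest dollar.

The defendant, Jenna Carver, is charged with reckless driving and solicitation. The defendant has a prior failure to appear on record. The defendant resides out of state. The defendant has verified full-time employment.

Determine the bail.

$38,981

Base amounts from the schedule: reckless driving $4,500; solicitation $12,250.
Stacking rule: highest base plus $12,500 per additional charge. Highest is solicitation at $12,250; 1 additional charge → +$12,500. Combined base = $24,750.
Prior failure to appear (+75%): $24,750 × 1.75 = $43,312.50.
Defendant has an out-of-state residence (+50%): $43,312.50 × 1.5 = $64,968.75.
Verified full-time employment (−40%): $64,968.75 × 0.6 = $38,981.25.
Rounded to the nearest dollar: $38,981.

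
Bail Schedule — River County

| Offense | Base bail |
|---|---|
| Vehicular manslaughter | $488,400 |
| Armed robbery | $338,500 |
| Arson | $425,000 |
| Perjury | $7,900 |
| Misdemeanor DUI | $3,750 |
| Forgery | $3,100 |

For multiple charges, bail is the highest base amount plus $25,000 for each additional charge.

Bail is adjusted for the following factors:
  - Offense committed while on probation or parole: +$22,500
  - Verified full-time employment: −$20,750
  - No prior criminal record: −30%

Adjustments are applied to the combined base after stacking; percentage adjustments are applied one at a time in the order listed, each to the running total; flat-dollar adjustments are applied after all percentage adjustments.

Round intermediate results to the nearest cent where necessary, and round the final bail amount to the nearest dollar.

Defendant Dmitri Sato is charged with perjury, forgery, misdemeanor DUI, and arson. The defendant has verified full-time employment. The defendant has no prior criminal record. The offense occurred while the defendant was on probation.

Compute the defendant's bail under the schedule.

Base amounts from the schedule: perjury $7,900; forgery $3,100; misdemeanor DUI $3,750; arson $425,000.
Stacking rule: highest base plus $25,000 per additional charge. Highest is arson at $425,000; 3 additional charges → +$75,000. Combined base = $500,000.
No prior criminal record (−30%): $500,000 × 0.7 = $350,000.
Offense committed while on probation or parole (+$22,500 flat): $350,000 + $22,500 = $372,500.
Verified full-time employment (−$20,750 flat): $372,500 − $20,750 = $351,750.

$351,750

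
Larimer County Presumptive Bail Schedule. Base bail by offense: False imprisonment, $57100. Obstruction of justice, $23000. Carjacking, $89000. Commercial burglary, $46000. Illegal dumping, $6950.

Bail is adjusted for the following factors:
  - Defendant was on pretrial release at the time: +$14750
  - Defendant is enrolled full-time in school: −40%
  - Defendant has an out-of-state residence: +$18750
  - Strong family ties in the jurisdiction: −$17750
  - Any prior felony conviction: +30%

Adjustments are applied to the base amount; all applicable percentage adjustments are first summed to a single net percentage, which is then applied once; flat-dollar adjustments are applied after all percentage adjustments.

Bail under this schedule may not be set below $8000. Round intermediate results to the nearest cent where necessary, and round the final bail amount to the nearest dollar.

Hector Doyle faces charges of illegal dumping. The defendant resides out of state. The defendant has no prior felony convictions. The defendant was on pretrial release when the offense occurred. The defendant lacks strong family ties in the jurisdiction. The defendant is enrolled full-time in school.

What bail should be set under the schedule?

Base amounts from the schedule: illegal dumping $6950.
Single charge. Combined base = $6950.
Defendant is enrolled full-time in school (−40%): $6950 × 0.6 = $4170.
Defendant was on pretrial release at the time (+$14750 flat): $4170 + $14750 = $18920.
Defendant has an out-of-state residence (+$18750 flat): $18920 + $18750 = $37670.
$37670 is at or above the $8000 minimum.

$37670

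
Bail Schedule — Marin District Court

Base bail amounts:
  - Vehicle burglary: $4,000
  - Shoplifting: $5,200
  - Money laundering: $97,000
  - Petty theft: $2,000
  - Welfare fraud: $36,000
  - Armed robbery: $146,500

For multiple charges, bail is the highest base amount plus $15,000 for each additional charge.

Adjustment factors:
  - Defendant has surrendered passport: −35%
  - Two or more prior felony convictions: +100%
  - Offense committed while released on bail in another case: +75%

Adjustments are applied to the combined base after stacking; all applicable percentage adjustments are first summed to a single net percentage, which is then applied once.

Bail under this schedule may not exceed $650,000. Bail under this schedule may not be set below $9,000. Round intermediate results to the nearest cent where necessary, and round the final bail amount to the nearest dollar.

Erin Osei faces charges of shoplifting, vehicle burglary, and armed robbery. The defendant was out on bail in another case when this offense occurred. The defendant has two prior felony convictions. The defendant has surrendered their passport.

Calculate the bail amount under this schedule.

$423,600

Base amounts from the schedule: shoplifting $5,200; vehicle burglary $4,000; armed robbery $146,500.
Stacking rule: highest base plus $15,000 per additional charge. Highest is armed robbery at $146,500; 2 additional charges → +$30,000. Combined base = $176,500.
Net percentage adjustment: −35% +100% +75% = +140%. $176,500 × 2.4 = $423,600.
$423,600 is within the $650,000 maximum.
$423,600 is at or above the $9,000 minimum.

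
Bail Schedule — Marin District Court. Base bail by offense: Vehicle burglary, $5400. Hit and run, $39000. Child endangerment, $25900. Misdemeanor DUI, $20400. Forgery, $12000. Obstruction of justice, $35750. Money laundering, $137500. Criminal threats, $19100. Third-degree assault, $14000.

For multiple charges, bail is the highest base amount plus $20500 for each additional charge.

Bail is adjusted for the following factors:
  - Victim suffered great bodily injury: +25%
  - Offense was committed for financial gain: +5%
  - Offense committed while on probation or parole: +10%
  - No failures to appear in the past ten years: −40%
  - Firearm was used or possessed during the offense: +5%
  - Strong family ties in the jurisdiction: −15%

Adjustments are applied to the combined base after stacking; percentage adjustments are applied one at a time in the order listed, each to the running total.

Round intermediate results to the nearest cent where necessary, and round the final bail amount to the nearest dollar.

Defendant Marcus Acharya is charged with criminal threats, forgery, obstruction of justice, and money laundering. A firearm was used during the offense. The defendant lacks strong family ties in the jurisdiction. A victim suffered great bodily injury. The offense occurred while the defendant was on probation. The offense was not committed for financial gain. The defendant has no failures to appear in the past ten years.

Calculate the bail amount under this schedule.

Base amounts from the schedule: criminal threats $19100; forgery $12000; obstruction of justice $35750; money laundering $137500.
Stacking rule: highest base plus $20500 per additional charge. Highest is money laundering at $137500; 3 additional charges → +$61500. Combined base = $199000.
Victim suffered great bodily injury (+25%): $199000 × 1.25 = $248750.
Offense committed while on probation or parole (+10%): $248750 × 1.1 = $273625.
No failures to appear in the past ten years (−40%): $273625 × 0.6 = $164175.
Firearm was used or possessed during the offense (+5%): $164175 × 1.05 = $172383.75.
Rounded to the nearest dollar: $172384.

$172384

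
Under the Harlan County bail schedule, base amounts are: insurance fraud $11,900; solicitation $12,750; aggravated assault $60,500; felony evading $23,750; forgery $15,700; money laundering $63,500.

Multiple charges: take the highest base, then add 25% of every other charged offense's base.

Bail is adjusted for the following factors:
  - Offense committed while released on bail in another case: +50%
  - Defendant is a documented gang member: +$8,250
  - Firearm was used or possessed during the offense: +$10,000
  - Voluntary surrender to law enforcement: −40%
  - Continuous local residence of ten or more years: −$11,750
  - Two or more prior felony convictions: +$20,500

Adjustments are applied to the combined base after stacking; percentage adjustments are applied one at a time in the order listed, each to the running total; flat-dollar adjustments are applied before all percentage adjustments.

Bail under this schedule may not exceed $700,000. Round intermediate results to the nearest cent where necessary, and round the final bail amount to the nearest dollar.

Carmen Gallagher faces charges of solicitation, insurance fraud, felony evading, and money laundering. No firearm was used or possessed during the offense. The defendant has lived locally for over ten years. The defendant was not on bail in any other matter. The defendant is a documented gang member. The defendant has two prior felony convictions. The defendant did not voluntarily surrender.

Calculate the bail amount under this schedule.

$92,600

Base amounts from the schedule: solicitation $12,750; insurance fraud $11,900; felony evading $23,750; money laundering $63,500.
Stacking rule: highest base plus 25% of each additional charge. Highest is money laundering at $63,500. Additional: $12,750 × 25% = $3,187.50; $11,900 × 25% = $2,975; $23,750 × 25% = $5,937.50. Combined base = $63,500 + $12,100 = $75,600.
Defendant is a documented gang member (+$8,250 flat): $75,600 + $8,250 = $83,850.
Continuous local residence of ten or more years (−$11,750 flat): $83,850 − $11,750 = $72,100.
Two or more prior felony convictions (+$20,500 flat): $72,100 + $20,500 = $92,600.
$92,600 is within the $700,000 maximum.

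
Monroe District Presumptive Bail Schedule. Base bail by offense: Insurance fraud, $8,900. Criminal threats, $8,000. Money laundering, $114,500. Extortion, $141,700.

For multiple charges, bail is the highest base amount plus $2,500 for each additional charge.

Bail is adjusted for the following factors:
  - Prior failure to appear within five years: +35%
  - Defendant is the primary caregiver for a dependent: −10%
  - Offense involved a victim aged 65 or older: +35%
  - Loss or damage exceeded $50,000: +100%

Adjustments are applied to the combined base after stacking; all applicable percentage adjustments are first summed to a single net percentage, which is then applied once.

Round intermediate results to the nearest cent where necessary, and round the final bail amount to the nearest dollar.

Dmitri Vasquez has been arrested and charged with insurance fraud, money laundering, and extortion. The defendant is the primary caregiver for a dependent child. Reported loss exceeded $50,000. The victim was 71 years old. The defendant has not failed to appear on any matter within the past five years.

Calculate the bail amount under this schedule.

Base amounts from the schedule: insurance fraud $8,900; money laundering $114,500; extortion $141,700.
Stacking rule: highest base plus $2,500 per additional charge. Highest is extortion at $141,700; 2 additional charges → +$5,000. Combined base = $146,700.
Net percentage adjustment: −10% +35% +100% = +125%. $146,700 × 2.25 = $330,075.

$330,075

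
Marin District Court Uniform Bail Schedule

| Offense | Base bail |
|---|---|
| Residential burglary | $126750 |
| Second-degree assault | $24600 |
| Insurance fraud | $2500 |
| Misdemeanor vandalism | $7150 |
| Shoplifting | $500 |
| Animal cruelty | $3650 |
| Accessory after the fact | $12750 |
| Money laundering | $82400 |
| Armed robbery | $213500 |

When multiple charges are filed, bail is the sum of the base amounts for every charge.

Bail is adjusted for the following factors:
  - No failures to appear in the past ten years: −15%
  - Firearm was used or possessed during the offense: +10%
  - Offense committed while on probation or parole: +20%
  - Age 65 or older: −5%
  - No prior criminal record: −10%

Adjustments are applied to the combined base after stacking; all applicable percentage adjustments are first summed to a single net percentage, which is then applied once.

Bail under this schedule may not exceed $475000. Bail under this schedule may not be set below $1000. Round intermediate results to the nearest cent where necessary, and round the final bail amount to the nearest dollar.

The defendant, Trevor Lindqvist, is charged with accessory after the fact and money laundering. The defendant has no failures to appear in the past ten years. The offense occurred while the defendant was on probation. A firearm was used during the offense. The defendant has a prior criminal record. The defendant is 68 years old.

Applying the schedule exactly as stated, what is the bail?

$104665

Base amounts from the schedule: accessory after the fact $12750; money laundering $82400.
Stacking rule: sum of all bases. $12750 + $82400 = $95150.
Net percentage adjustment: −15% +10% +20% −5% = +10%. $95150 × 1.1 = $104665.
$104665 is within the $475000 maximum.
$104665 is at or above the $1000 minimum.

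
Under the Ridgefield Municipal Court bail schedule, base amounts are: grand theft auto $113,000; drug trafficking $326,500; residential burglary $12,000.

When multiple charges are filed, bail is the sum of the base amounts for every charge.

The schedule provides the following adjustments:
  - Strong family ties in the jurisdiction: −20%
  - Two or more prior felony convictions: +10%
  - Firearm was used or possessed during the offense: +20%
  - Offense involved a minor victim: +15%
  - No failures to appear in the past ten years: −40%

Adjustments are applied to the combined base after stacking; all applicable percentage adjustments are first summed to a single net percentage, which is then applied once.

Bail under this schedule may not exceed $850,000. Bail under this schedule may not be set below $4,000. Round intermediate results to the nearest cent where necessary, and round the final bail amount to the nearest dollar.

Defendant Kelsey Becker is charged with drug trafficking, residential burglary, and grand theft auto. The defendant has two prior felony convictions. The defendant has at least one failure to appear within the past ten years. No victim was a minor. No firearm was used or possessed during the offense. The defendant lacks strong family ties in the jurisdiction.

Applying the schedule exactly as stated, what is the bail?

Base amounts from the schedule: drug trafficking $326,500; residential burglary $12,000; grand theft auto $113,000.
Stacking rule: sum of all bases. $326,500 + $12,000 + $113,000 = $451,500.
Two or more prior felony convictions (+10%): $451,500 × 1.1 = $496,650.
$496,650 is within the $850,000 maximum.
$496,650 is at or above the $4,000 minimum.

$496,650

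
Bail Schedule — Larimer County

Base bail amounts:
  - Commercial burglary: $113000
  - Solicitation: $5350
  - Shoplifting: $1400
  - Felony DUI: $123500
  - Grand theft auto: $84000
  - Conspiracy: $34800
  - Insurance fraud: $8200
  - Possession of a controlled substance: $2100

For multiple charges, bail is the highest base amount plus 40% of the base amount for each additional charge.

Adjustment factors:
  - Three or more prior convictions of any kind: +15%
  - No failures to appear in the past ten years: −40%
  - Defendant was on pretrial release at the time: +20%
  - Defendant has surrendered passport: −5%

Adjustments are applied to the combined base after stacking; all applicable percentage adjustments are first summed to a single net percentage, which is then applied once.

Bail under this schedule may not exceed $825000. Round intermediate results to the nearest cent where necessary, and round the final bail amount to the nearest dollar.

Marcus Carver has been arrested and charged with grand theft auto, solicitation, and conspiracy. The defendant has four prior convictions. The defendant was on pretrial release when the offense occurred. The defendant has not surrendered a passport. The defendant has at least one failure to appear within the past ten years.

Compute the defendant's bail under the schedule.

$135081

Base amounts from the schedule: grand theft auto $84000; solicitation $5350; conspiracy $34800.
Stacking rule: highest base plus 40% of each additional charge. Highest is grand theft auto at $84000. Additional: $5350 × 40% = $2140; $34800 × 40% = $13920. Combined base = $84000 + $16060 = $100060.
Net percentage adjustment: +15% +20% = +35%. $100060 × 1.35 = $135081.
$135081 is within the $825000 maximum.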